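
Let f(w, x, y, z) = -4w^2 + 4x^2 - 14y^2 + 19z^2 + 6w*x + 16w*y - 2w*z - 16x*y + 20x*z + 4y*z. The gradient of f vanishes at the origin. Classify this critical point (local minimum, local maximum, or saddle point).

saddle point

The Hessian at the origin is H = [[-8, 6, 16, -2], [6, 8, -16, 20], [16, -16, -28, 4], [-2, 20, 4, 38]].
Row-reducing H symmetrically gives the diagonal entries -8, 25/2, 68/25, -30/17.
That gives 2 positive, 2 negative pivots.
H is indefinite, so the origin is a saddle point.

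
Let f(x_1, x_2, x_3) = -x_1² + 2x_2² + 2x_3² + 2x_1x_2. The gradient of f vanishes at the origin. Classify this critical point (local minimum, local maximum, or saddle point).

saddle point

The Hessian at the origin is H = [[-2, 2, 0], [2, 4, 0], [0, 0, 4]].
Congruent diagonalization of H (simultaneous row and column reduction) yields pivots -2, 6, 4.
Counting signs: 2 positive, 1 negative.
H is indefinite, so the origin is a saddle point.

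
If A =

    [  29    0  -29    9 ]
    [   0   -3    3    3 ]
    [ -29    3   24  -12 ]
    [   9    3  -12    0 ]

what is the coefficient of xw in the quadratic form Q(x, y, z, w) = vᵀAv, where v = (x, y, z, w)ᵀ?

The coefficient of xw is A[1,4] + A[4,1] = 2·9 = 18.

18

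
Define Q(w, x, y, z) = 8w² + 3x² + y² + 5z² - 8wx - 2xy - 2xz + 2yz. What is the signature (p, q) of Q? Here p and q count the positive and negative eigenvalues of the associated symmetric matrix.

The symmetric matrix is A = [[8, -4, 0, 0], [-4, 3, -1, -1], [0, -1, 1, 1], [0, -1, 1, 5]].
Symmetric row and column elimination reduces A to a congruent diagonal form with pivots 8, 1, 0, 4.
That gives 3 positive, 1 zero pivots.

(3, 0)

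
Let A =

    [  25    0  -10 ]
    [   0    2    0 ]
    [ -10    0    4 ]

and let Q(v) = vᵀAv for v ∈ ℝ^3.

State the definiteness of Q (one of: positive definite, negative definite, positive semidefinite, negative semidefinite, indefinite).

Congruent diagonalization of A (simultaneous row and column reduction) yields pivots 25, 2, 0.
So there are 2 positive, 1 zero pivots.
Hence Q is positive semidefinite.

positive semidefinite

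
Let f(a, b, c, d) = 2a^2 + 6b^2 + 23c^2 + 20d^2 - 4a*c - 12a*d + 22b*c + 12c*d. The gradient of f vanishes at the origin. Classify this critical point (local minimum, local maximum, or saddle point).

local minimum

The Hessian at the origin is H = [[4, 0, -4, -12], [0, 12, 22, 0], [-4, 22, 46, 12], [-12, 0, 12, 40]].
Applying the same elementary operations to the rows and columns of H produces a congruent diagonal matrix with entries 4, 12, 5/3, 4.
That gives 4 positive pivots.
H is positive definite, so the origin is a strict local minimum.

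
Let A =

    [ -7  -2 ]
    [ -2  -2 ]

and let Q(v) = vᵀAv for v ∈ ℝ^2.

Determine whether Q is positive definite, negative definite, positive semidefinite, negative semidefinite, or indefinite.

Leading principal minors: Δ_1 = -7, Δ_2 = 10.
The signs alternate starting with Δ_1 < 0, so by Sylvester's criterion Q is negative definite.

negative definite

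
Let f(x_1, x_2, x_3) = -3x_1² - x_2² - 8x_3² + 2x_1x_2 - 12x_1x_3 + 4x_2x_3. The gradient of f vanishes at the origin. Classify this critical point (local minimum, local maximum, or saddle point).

saddle point

The Hessian at the origin is H = [[-6, 2, -12], [2, -2, 4], [-12, 4, -16]].
Row-reducing H symmetrically gives the diagonal entries -6, -4/3, 8.
So there are 1 positive, 2 negative pivots.
H is indefinite, so the origin is a saddle point.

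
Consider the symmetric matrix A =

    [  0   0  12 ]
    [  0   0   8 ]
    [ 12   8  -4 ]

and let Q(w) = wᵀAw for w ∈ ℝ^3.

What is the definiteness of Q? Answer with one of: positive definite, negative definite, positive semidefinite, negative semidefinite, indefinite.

indefinite

A is congruent to a diagonal matrix with 1 positive, 1 negative and 1 zero entries, so Q is indefinite.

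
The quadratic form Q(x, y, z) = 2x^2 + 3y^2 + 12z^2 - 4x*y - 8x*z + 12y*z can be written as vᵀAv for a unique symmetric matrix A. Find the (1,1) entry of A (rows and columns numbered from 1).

2

The coefficient of x^2 in Q is 2, and that is exactly A[1,1].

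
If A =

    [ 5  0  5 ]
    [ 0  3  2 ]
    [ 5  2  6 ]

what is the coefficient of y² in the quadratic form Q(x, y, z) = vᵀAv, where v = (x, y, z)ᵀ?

3

The coefficient of y² is the diagonal entry A[2,2] = 3.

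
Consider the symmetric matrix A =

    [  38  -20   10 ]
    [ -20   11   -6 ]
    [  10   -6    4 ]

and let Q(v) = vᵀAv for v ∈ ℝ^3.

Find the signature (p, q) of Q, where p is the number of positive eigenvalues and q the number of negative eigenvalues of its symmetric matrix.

Congruent diagonalization of A (simultaneous row and column reduction) yields pivots 38, 9/19, 2/9.
Counting signs: 3 positive.

(3, 0)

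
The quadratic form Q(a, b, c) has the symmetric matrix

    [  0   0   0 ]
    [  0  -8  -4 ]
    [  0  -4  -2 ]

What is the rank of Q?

1

Symmetric row and column elimination reduces A to a congruent diagonal form with pivots 0, -8, 0.
Counting signs: 1 negative, 2 zero.
The rank is the number of nonzero pivots: 1.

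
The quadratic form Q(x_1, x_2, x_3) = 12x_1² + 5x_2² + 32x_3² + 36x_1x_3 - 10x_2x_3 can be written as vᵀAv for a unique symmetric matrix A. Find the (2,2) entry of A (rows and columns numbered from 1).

The coefficient of x_2² in Q is 5, and that is exactly A[2,2].

5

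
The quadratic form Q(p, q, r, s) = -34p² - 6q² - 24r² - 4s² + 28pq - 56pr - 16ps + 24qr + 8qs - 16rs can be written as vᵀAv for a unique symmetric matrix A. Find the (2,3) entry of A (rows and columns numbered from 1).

The coefficient of q·r in Q is 24. For a symmetric A this equals A[2,3] + A[3,2] = 2·A[2,3].
So A[2,3] = 24/2 = 12.

12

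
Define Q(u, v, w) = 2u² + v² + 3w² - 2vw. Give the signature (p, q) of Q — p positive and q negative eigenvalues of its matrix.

(3, 0)

The associated matrix is A = [[2, 0, 0], [0, 1, -1], [0, -1, 3]].
Row-reducing A symmetrically gives the diagonal entries 2, 1, 2.
So there are 3 positive pivots.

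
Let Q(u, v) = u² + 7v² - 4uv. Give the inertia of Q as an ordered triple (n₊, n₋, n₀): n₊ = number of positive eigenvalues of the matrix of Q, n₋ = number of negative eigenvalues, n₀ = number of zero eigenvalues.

(2, 0, 0)

The associated matrix is A = [[1, -2], [-2, 7]].
Row-reducing A symmetrically gives the diagonal entries 1, 3.
That gives 2 positive pivots.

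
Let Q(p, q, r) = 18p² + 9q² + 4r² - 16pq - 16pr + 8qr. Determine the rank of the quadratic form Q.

3

The symmetric matrix is A = [[18, -8, -8], [-8, 9, 4], [-8, 4, 4]].
Row-reducing A symmetrically gives the diagonal entries 18, 49/9, 20/49.
So there are 3 positive pivots.
The rank is the number of nonzero pivots: 3.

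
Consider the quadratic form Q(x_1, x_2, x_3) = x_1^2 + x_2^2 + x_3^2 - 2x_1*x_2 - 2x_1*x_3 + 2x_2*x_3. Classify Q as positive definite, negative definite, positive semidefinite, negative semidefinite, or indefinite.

positive semidefinite

Write A = [[1, -1, -1], [-1, 1, 1], [-1, 1, 1]].
Congruent diagonalization of A (simultaneous row and column reduction) yields pivots 1, 0, 0.
That gives 1 positive, 2 zero pivots.
Hence Q is positive semidefinite.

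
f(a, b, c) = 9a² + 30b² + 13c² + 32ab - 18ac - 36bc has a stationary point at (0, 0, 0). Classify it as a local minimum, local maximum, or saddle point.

local minimum

The Hessian at the origin is H = [[18, 32, -18], [32, 60, -36], [-18, -36, 26]].
An LDLᵀ factorisation of H has diagonal entries 18, 28/9, 20/7.
So there are 3 positive pivots.
H is positive definite, so the origin is a strict local minimum.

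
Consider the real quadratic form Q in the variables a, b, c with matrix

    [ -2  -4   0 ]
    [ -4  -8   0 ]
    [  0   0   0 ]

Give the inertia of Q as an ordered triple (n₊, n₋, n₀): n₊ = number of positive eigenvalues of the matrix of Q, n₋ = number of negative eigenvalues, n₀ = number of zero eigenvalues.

(0, 1, 2)

Congruent diagonalization of A (simultaneous row and column reduction) yields pivots -2, 0, 0.
Counting signs: 1 negative, 2 zero.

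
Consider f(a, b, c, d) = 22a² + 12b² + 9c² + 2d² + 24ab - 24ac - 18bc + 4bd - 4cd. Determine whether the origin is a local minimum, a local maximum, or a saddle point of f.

The Hessian at the origin is H = [[44, 24, -24, 0], [24, 24, -18, 4], [-24, -18, 18, -4], [0, 4, -4, 4]].
Applying the same elementary operations to the rows and columns of H produces a congruent diagonal matrix with entries 44, 120/11, 27/10, 20/27.
That gives 4 positive pivots.
H is positive definite, so the origin is a strict local minimum.

local minimum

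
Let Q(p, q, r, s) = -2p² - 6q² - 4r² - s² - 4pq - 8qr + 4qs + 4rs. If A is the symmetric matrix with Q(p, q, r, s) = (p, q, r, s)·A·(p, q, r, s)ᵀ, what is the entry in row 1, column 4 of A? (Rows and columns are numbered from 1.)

The coefficient of p·s in Q is 0. For a symmetric A this equals A[1,4] + A[4,1] = 2·A[1,4].
So A[1,4] = 0/2 = 0.

0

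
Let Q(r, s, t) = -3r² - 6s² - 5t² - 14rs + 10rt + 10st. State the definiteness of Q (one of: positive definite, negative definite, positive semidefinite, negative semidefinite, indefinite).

indefinite

The symmetric matrix is A = [[-3, -7, 5], [-7, -6, 5], [5, 5, -5]].
Applying the same elementary operations to the rows and columns of A produces a congruent diagonal matrix with entries -3, 31/3, -30/31.
That gives 1 positive, 2 negative pivots.
Hence Q is indefinite.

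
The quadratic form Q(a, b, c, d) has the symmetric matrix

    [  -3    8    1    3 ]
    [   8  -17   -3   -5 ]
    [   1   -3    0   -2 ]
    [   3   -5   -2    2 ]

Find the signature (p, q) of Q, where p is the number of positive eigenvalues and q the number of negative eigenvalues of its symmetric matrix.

(3, 1)

Applying the same elementary operations to the rows and columns of A produces a congruent diagonal matrix with entries -3, 13/3, 4/13, 1.
That gives 3 positive, 1 negative pivots.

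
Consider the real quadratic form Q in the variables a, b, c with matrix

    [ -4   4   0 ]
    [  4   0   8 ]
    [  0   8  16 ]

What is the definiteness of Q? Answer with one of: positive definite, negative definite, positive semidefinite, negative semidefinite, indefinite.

Applying the same elementary operations to the rows and columns of A produces a congruent diagonal matrix with entries -4, 4, 0.
So there are 1 positive, 1 negative, 1 zero pivots.
Hence Q is indefinite.

indefinite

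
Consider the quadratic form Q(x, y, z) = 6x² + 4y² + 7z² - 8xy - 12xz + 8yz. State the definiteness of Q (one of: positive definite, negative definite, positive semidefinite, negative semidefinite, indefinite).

positive definite

The symmetric matrix of Q is A = [[6, -4, -6], [-4, 4, 4], [-6, 4, 7]].
Leading principal minors: Δ_1 = 6, Δ_2 = 8, Δ_3 = 8.
All leading principal minors are positive, so by Sylvester's criterion Q is positive definite.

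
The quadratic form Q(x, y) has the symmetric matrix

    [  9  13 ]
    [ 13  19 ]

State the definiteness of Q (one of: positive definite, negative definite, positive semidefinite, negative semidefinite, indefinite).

Leading principal minors: Δ_1 = 9, Δ_2 = 2.
All leading principal minors are positive, so by Sylvester's criterion Q is positive definite.

positive definite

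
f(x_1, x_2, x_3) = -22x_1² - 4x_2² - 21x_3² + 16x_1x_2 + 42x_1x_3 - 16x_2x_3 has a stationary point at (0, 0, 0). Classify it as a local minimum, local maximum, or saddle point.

local maximum

The Hessian at the origin is H = [[-44, 16, 42], [16, -8, -16], [42, -16, -42]].
Symmetric row and column elimination reduces H to a congruent diagonal form with pivots -44, -24/11, -5/3.
That gives 3 negative pivots.
H is negative definite, so the origin is a strict local maximum.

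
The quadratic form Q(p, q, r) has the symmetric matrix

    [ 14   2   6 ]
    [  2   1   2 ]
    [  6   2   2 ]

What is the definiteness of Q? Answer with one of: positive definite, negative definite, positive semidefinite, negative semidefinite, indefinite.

Congruent diagonalization of A (simultaneous row and column reduction) yields pivots 14, 5/7, -12/5.
Counting signs: 2 positive, 1 negative.
Hence Q is indefinite.

indefinite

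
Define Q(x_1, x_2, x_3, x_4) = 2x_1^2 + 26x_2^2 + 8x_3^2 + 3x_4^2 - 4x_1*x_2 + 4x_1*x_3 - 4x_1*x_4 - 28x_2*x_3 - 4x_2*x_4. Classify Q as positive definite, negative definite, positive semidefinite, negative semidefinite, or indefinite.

The symmetric matrix is A = [[2, -2, 2, -2], [-2, 26, -14, -2], [2, -14, 8, 0], [-2, -2, 0, 3]].
Row-reducing A symmetrically gives the diagonal entries 2, 24, 0, 1/3.
That gives 3 positive, 1 zero pivots.
Hence Q is positive semidefinite.

positive semidefinite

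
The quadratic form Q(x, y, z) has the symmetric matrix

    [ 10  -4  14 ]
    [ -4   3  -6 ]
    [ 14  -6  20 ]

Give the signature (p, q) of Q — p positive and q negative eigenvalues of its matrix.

(3, 0)

An LDLᵀ factorisation of A has diagonal entries 10, 7/5, 2/7.
That gives 3 positive pivots.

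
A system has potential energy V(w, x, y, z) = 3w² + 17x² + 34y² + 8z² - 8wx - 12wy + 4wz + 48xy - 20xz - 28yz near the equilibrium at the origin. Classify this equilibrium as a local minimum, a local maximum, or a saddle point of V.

The Hessian at the origin is H = [[6, -8, -12, 4], [-8, 34, 48, -20], [-12, 48, 68, -28], [4, -20, -28, 16]].
Symmetric row and column elimination reduces H to a congruent diagonal form with pivots 6, 70/3, 4/35, 4.
So there are 4 positive pivots.
H is positive definite, so the origin is a strict local minimum.

local minimum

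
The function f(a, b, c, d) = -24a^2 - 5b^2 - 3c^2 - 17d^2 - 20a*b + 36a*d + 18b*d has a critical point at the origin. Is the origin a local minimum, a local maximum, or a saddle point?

The Hessian at the origin is H = [[-48, -20, 0, 36], [-20, -10, 0, 18], [0, 0, -6, 0], [36, 18, 0, -34]].
Applying the same elementary operations to the rows and columns of H produces a congruent diagonal matrix with entries -48, -5/3, -6, -8/5.
So there are 4 negative pivots.
H is negative definite, so the origin is a strict local maximum.

local maximum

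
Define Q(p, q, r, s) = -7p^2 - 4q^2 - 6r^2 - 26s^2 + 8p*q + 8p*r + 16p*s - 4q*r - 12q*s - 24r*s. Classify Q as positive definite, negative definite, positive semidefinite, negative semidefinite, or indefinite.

indefinite

Write A = [[-7, 4, 4, 8], [4, -4, -2, -6], [4, -2, -6, -12], [8, -6, -12, -26]].
An LDLᵀ factorisation of A has diagonal entries -7, -12/7, -11/3, 4/11.
So there are 1 positive, 3 negative pivots.
Hence Q is indefinite.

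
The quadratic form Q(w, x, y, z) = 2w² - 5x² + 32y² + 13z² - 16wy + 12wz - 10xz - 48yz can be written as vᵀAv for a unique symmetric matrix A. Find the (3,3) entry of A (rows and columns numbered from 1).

The coefficient of y² in Q is 32, and that is exactly A[3,3].

32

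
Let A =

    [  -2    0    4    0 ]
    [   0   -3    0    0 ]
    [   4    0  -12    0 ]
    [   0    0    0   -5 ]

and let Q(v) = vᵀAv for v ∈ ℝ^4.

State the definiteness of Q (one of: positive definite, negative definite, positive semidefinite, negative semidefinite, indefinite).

An LDLᵀ factorisation of A has diagonal entries -2, -3, -4, -5.
That gives 4 negative pivots.
Hence Q is negative definite.

negative definite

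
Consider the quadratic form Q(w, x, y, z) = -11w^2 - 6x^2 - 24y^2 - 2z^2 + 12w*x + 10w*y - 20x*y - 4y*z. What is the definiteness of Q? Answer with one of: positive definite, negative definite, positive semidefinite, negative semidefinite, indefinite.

The symmetric matrix of Q is A = [[-11, 6, 5, 0], [6, -6, -10, 0], [5, -10, -24, -2], [0, 0, -2, -2]].
Leading principal minors: Δ_1 = -11, Δ_2 = 30, Δ_3 = -70, Δ_4 = 20.
The signs alternate starting with Δ_1 < 0, so by Sylvester's criterion Q is negative definite.

negative definite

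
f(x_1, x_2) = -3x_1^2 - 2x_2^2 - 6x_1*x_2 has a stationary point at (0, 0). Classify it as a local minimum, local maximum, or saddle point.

The Hessian at the origin is H = [[-6, -6], [-6, -4]].
det H = -6·-4 − (-6)² = -12 < 0, so H is indefinite.
Therefore the origin is a saddle point.

saddle point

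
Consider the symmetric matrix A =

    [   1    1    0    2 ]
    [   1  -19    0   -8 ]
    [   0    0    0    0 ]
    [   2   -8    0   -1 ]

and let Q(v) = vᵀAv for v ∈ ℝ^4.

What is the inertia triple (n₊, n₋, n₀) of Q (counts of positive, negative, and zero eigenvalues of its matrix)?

(1, 1, 2)

Row-reducing A symmetrically gives the diagonal entries 1, -20, 0, 0.
That gives 1 positive, 1 negative, 2 zero pivots.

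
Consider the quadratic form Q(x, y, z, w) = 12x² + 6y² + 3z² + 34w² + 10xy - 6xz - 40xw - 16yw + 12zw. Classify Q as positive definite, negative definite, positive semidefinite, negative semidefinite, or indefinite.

Write A = [[12, 5, -3, -20], [5, 6, 0, -8], [-3, 0, 3, 6], [-20, -8, 6, 34]].
Applying the same elementary operations to the rows and columns of A produces a congruent diagonal matrix with entries 12, 47/12, 87/47, 6/29.
Counting signs: 4 positive.
Hence Q is positive definite.

positive definite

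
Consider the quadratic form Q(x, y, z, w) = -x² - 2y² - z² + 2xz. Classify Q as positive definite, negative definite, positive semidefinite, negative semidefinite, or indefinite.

negative semidefinite

Write A = [[-1, 0, 1, 0], [0, -2, 0, 0], [1, 0, -1, 0], [0, 0, 0, 0]].
Row-reducing A symmetrically gives the diagonal entries -1, -2, 0, 0.
So there are 2 negative, 2 zero pivots.
Hence Q is negative semidefinite.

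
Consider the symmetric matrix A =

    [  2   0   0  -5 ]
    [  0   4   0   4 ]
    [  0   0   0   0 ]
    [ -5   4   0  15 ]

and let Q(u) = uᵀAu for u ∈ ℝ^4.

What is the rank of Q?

3

Symmetric row and column elimination reduces A to a congruent diagonal form with pivots 2, 4, 0, -3/2.
Counting signs: 2 positive, 1 negative, 1 zero.
The rank is the number of nonzero pivots: 3.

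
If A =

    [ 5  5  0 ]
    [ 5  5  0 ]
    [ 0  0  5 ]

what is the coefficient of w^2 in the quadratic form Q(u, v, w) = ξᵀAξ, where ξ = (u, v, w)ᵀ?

The coefficient of w^2 is the diagonal entry A[3,3] = 5.

5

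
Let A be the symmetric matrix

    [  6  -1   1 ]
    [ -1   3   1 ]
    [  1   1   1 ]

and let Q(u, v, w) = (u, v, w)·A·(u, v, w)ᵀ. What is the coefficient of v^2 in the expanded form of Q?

3

The coefficient of v^2 is the diagonal entry A[2,2] = 3.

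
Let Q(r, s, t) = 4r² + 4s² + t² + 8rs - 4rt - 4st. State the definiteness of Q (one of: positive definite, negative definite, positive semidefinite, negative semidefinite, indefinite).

The symmetric matrix is A = [[4, 4, -2], [4, 4, -2], [-2, -2, 1]].
Applying the same elementary operations to the rows and columns of A produces a congruent diagonal matrix with entries 4, 0, 0.
That gives 1 positive, 2 zero pivots.
Hence Q is positive semidefinite.

positive semidefinite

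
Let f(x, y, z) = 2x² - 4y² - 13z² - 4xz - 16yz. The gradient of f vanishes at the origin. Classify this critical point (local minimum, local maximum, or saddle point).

saddle point

The Hessian at the origin is H = [[4, 0, -4], [0, -8, -16], [-4, -16, -26]].
An LDLᵀ factorisation of H has diagonal entries 4, -8, 2.
Counting signs: 2 positive, 1 negative.
H is indefinite, so the origin is a saddle point.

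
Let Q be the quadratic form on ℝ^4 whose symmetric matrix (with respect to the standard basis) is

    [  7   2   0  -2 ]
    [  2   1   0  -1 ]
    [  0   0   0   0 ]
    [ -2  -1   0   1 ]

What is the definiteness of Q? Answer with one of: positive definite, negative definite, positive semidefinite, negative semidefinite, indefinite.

positive semidefinite

Applying the same elementary operations to the rows and columns of A produces a congruent diagonal matrix with entries 7, 3/7, 0, 0.
Counting signs: 2 positive, 2 zero.
Hence Q is positive semidefinite.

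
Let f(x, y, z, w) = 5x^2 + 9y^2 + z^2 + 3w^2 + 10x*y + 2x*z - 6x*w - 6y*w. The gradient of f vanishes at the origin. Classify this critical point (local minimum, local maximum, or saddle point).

local minimum

The Hessian at the origin is H = [[10, 10, 2, -6], [10, 18, 0, -6], [2, 0, 2, 0], [-6, -6, 0, 6]].
Symmetric row and column elimination reduces H to a congruent diagonal form with pivots 10, 8, 11/10, 12/11.
Counting signs: 4 positive.
H is positive definite, so the origin is a strict local minimum.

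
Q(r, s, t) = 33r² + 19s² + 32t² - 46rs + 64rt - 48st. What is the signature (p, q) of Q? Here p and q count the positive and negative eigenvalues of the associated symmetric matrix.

(2, 0)

The associated matrix is A = [[33, -23, 32], [-23, 19, -24], [32, -24, 32]].
Congruent diagonalization of A (simultaneous row and column reduction) yields pivots 33, 98/33, 0.
So there are 2 positive, 1 zero pivots.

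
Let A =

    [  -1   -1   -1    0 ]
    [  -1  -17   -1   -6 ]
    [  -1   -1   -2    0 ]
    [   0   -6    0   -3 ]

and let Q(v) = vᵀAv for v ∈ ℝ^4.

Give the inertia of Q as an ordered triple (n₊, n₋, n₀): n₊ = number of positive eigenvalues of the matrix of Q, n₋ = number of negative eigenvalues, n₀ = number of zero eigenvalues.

(0, 4, 0)

Symmetric row and column elimination reduces A to a congruent diagonal form with pivots -1, -16, -1, -3/4.
That gives 4 negative pivots.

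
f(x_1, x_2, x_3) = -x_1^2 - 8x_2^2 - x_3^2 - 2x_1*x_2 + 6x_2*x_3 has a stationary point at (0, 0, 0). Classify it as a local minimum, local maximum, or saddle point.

saddle point

The Hessian at the origin is H = [[-2, -2, 0], [-2, -16, 6], [0, 6, -2]].
Applying the same elementary operations to the rows and columns of H produces a congruent diagonal matrix with entries -2, -14, 4/7.
That gives 1 positive, 2 negative pivots.
H is indefinite, so the origin is a saddle point.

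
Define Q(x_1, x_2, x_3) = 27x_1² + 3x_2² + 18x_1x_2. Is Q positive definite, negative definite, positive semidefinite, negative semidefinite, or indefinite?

positive semidefinite

The associated matrix is A = [[27, 9, 0], [9, 3, 0], [0, 0, 0]].
Applying the same elementary operations to the rows and columns of A produces a congruent diagonal matrix with entries 27, 0, 0.
That gives 1 positive, 2 zero pivots.
Hence Q is positive semidefinite.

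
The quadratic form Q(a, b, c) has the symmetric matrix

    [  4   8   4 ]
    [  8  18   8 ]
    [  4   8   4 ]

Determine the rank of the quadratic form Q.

2

Congruent diagonalization of A (simultaneous row and column reduction) yields pivots 4, 2, 0.
So there are 2 positive, 1 zero pivots.
The rank is the number of nonzero pivots: 2.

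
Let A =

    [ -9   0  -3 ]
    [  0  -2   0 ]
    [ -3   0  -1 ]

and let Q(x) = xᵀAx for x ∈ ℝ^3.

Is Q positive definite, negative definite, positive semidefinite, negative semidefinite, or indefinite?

negative semidefinite

Applying the same elementary operations to the rows and columns of A produces a congruent diagonal matrix with entries -9, -2, 0.
That gives 2 negative, 1 zero pivots.
Hence Q is negative semidefinite.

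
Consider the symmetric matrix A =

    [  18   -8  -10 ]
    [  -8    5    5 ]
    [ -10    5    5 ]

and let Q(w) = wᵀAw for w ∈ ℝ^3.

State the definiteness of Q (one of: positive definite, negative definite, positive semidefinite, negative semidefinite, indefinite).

indefinite

An LDLᵀ factorisation of A has diagonal entries 18, 13/9, -10/13.
Counting signs: 2 positive, 1 negative.
Hence Q is indefinite.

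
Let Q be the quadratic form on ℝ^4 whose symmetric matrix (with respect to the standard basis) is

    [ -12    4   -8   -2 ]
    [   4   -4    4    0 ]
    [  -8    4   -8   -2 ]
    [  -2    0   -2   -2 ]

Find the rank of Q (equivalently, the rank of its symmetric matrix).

4

Applying the same elementary operations to the rows and columns of A produces a congruent diagonal matrix with entries -12, -8/3, -2, -1.
So there are 4 negative pivots.
The rank is the number of nonzero pivots: 4.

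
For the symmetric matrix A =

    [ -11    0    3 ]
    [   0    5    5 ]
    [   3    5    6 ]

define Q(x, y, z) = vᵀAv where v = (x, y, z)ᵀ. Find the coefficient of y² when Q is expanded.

5

The coefficient of y² is the diagonal entry A[2,2] = 5.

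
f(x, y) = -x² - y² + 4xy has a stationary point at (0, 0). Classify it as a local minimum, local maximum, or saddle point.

saddle point

The Hessian at the origin is H = [[-2, 4], [4, -2]].
det H = -2·-2 − (4)² = -12 < 0, so H is indefinite.
Therefore the origin is a saddle point.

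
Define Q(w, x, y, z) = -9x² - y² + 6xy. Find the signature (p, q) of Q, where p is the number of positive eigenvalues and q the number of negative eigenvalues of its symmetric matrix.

(0, 1)

The symmetric matrix is A = [[0, 0, 0, 0], [0, -9, 3, 0], [0, 3, -1, 0], [0, 0, 0, 0]].
Applying the same elementary operations to the rows and columns of A produces a congruent diagonal matrix with entries 0, -9, 0, 0.
So there are 1 negative, 3 zero pivots.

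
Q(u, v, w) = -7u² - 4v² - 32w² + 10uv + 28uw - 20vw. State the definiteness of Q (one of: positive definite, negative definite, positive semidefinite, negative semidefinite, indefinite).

The symmetric matrix of Q is A = [[-7, 5, 14], [5, -4, -10], [14, -10, -32]].
Leading principal minors: Δ_1 = -7, Δ_2 = 3, Δ_3 = -12.
The signs alternate starting with Δ_1 < 0, so by Sylvester's criterion Q is negative definite.

negative definite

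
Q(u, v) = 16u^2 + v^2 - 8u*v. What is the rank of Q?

1

Write A = [[16, -4], [-4, 1]].
Row-reducing A symmetrically gives the diagonal entries 16, 0.
So there are 1 positive, 1 zero pivots.
The rank is the number of nonzero pivots: 1.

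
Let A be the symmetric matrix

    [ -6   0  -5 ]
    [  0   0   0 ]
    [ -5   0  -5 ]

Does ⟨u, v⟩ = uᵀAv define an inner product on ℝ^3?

Row-reducing A symmetrically gives the diagonal entries -6, 0, -5/6.
That gives 2 negative, 1 zero pivots.
Hence Q is negative semidefinite.
⟨·,·⟩ is an inner product exactly when A is positive definite.

no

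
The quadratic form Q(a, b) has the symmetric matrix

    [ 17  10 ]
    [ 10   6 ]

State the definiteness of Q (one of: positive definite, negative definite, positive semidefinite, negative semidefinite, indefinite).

positive definite

Leading principal minors: Δ_1 = 17, Δ_2 = 2.
All leading principal minors are positive, so by Sylvester's criterion Q is positive definite.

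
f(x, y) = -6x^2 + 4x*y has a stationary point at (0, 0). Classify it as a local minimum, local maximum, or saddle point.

The Hessian at the origin is H = [[-12, 4], [4, 0]].
det H = -12·0 − (4)² = -16 < 0, so H is indefinite.
Therefore the origin is a saddle point.

saddle point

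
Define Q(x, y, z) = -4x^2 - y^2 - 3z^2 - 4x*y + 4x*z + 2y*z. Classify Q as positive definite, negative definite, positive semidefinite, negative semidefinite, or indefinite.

The associated matrix is A = [[-4, -2, 2], [-2, -1, 1], [2, 1, -3]].
Symmetric row and column elimination reduces A to a congruent diagonal form with pivots -4, 0, -2.
Counting signs: 2 negative, 1 zero.
Hence Q is negative semidefinite.

negative semidefinite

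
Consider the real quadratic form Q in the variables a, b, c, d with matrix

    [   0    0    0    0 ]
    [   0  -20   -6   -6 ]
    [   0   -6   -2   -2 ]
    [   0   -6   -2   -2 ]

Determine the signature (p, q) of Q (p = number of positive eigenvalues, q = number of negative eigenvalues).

Symmetric row and column elimination reduces A to a congruent diagonal form with pivots 0, -20, -1/5, 0.
So there are 2 negative, 2 zero pivots.

(0, 2)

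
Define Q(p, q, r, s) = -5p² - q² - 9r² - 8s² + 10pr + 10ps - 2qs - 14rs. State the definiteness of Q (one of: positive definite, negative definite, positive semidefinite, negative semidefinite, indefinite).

negative definite

Write A = [[-5, 0, 5, 5], [0, -1, 0, -1], [5, 0, -9, -7], [5, -1, -7, -8]].
Symmetric row and column elimination reduces A to a congruent diagonal form with pivots -5, -1, -4, -1.
That gives 4 negative pivots.
Hence Q is negative definite.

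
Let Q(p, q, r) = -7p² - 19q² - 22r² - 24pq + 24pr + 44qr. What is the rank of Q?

Write A = [[-7, -12, 12], [-12, -19, 22], [12, 22, -22]].
An LDLᵀ factorisation of A has diagonal entries -7, 11/7, -30/11.
That gives 1 positive, 2 negative pivots.
The rank is the number of nonzero pivots: 3.

3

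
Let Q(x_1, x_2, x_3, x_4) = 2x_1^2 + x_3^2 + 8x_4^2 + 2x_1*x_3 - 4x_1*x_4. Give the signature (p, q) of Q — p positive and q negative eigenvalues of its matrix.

(3, 0)

Write A = [[2, 0, 1, -2], [0, 0, 0, 0], [1, 0, 1, 0], [-2, 0, 0, 8]].
Row-reducing A symmetrically gives the diagonal entries 2, 0, 1/2, 4.
Counting signs: 3 positive, 1 zero.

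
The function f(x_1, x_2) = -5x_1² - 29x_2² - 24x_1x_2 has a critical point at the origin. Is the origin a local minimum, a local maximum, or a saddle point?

The Hessian at the origin is H = [[-10, -24], [-24, -58]].
det H = -10·-58 − (-24)² = 4 > 0 and H[1,1] = -10 < 0, so H is negative definite.
Therefore the origin is a local maximum.

local maximum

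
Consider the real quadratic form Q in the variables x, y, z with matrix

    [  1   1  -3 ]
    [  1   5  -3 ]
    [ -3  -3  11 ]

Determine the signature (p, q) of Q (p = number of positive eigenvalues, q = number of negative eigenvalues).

(3, 0)

Symmetric row and column elimination reduces A to a congruent diagonal form with pivots 1, 4, 2.
So there are 3 positive pivots.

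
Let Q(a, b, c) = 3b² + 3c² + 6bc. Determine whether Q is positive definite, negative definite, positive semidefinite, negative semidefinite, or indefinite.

positive semidefinite

Write A = [[0, 0, 0], [0, 3, 3], [0, 3, 3]].
Symmetric row and column elimination reduces A to a congruent diagonal form with pivots 0, 3, 0.
So there are 1 positive, 2 zero pivots.
Hence Q is positive semidefinite.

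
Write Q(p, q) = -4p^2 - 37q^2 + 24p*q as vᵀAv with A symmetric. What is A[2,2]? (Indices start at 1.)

The coefficient of q^2 in Q is -37, and that is exactly A[2,2].

-37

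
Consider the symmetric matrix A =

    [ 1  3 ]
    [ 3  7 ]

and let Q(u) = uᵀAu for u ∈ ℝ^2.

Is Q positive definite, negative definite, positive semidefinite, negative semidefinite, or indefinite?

indefinite

For the 2×2 matrix [[1, 3], [3, 7]]: det = 1·7 − (3)² = -2, trace = 8.
det < 0 so the eigenvalues have opposite signs; the form is indefinite.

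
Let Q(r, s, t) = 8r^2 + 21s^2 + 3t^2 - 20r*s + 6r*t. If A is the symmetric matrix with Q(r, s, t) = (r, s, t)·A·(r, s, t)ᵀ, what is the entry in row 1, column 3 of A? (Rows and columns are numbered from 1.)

3

The coefficient of r·t in Q is 6. For a symmetric A this equals A[1,3] + A[3,1] = 2·A[1,3].
So A[1,3] = 6/2 = 3.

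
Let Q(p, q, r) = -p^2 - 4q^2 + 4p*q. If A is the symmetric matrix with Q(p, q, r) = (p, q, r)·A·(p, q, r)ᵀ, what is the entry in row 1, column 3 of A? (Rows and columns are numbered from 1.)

0

The coefficient of p·r in Q is 0. For a symmetric A this equals A[1,3] + A[3,1] = 2·A[1,3].
So A[1,3] = 0/2 = 0.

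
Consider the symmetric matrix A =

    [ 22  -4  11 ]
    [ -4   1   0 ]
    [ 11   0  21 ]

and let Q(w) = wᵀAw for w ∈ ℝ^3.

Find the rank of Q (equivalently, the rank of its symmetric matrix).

Applying the same elementary operations to the rows and columns of A produces a congruent diagonal matrix with entries 22, 3/11, 5/6.
Counting signs: 3 positive.
The rank is the number of nonzero pivots: 3.

3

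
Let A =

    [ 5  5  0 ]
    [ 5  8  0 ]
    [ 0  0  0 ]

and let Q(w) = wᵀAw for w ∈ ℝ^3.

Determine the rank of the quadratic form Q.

2

Symmetric row and column elimination reduces A to a congruent diagonal form with pivots 5, 3, 0.
Counting signs: 2 positive, 1 zero.
The rank is the number of nonzero pivots: 2.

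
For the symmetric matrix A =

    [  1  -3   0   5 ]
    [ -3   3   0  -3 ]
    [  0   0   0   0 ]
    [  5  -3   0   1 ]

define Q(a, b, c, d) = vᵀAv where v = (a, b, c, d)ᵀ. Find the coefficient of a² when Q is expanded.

1

The coefficient of a² is the diagonal entry A[1,1] = 1.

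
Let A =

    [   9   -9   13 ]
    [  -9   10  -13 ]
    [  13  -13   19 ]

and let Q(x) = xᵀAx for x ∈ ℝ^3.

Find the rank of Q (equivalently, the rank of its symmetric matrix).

3

Symmetric row and column elimination reduces A to a congruent diagonal form with pivots 9, 1, 2/9.
So there are 3 positive pivots.
The rank is the number of nonzero pivots: 3.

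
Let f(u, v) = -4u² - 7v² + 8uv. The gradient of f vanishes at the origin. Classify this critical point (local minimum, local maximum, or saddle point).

local maximum

The Hessian at the origin is H = [[-8, 8], [8, -14]].
det H = -8·-14 − (8)² = 48 > 0 and H[1,1] = -8 < 0, so H is negative definite.
Therefore the origin is a local maximum.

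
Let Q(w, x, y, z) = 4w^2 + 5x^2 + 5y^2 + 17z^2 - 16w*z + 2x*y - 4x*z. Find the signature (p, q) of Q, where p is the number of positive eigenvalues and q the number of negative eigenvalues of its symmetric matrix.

(4, 0)

The symmetric matrix is A = [[4, 0, 0, -8], [0, 5, 1, -2], [0, 1, 5, 0], [-8, -2, 0, 17]].
An LDLᵀ factorisation of A has diagonal entries 4, 5, 24/5, 1/6.
That gives 4 positive pivots.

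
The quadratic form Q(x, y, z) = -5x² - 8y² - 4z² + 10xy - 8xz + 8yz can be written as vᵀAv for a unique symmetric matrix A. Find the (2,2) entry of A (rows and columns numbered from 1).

-8

The coefficient of y² in Q is -8, and that is exactly A[2,2].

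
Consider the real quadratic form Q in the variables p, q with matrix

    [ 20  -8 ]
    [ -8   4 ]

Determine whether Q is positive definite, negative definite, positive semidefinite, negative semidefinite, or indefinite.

For the 2×2 matrix [[20, -8], [-8, 4]]: det = 20·4 − (-8)² = 16, trace = 24.
det > 0 so both eigenvalues share the sign of the trace; trace = 24 > 0 ⇒ both positive.

positive definite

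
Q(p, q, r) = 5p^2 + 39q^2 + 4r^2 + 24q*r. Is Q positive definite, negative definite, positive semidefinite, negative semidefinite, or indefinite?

Write A = [[5, 0, 0], [0, 39, 12], [0, 12, 4]].
Row-reducing A symmetrically gives the diagonal entries 5, 39, 4/13.
That gives 3 positive pivots.
Hence Q is positive definite.

positive definite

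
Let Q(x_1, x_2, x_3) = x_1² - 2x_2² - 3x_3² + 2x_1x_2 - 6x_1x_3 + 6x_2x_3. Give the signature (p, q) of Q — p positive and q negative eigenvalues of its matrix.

(1, 1)

The symmetric matrix is A = [[1, 1, -3], [1, -2, 3], [-3, 3, -3]].
Applying the same elementary operations to the rows and columns of A produces a congruent diagonal matrix with entries 1, -3, 0.
Counting signs: 1 positive, 1 negative, 1 zero.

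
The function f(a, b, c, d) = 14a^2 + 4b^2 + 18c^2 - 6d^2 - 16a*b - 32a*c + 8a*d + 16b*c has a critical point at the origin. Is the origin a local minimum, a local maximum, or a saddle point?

The Hessian at the origin is H = [[28, -16, -32, 8], [-16, 8, 16, 0], [-32, 16, 36, 0], [8, 0, 0, -12]].
Symmetric row and column elimination reduces H to a congruent diagonal form with pivots 28, -8/7, 4, 4.
That gives 3 positive, 1 negative pivots.
H is indefinite, so the origin is a saddle point.

saddle point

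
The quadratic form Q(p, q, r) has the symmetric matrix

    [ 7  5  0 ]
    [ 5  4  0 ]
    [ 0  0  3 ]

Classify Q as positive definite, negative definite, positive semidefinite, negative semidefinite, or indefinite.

positive definite

Leading principal minors: Δ_1 = 7, Δ_2 = 3, Δ_3 = 9.
All leading principal minors are positive, so by Sylvester's criterion Q is positive definite.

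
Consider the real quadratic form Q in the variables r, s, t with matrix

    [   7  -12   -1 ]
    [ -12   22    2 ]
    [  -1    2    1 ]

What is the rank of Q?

Row-reducing A symmetrically gives the diagonal entries 7, 10/7, 4/5.
That gives 3 positive pivots.
The rank is the number of nonzero pivots: 3.

3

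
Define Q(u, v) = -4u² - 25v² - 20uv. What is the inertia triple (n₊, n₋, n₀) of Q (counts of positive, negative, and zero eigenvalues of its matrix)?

Write A = [[-4, -10], [-10, -25]].
Row-reducing A symmetrically gives the diagonal entries -4, 0.
That gives 1 negative, 1 zero pivots.

(0, 1, 1)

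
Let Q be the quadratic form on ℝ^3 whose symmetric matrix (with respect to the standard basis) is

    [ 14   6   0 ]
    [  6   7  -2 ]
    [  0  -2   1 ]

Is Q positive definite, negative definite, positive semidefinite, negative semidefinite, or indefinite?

positive definite

Row-reducing A symmetrically gives the diagonal entries 14, 31/7, 3/31.
That gives 3 positive pivots.
Hence Q is positive definite.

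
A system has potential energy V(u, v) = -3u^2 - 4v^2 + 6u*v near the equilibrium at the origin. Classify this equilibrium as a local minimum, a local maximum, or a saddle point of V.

The Hessian at the origin is H = [[-6, 6], [6, -8]].
det H = -6·-8 − (6)² = 12 > 0 and H[1,1] = -6 < 0, so H is negative definite.
Therefore the origin is a local maximum.

local maximum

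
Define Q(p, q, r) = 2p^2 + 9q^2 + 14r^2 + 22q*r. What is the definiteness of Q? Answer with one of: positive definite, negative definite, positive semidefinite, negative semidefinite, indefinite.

positive definite

The symmetric matrix of Q is A = [[2, 0, 0], [0, 9, 11], [0, 11, 14]].
Leading principal minors: Δ_1 = 2, Δ_2 = 18, Δ_3 = 10.
All leading principal minors are positive, so by Sylvester's criterion Q is positive definite.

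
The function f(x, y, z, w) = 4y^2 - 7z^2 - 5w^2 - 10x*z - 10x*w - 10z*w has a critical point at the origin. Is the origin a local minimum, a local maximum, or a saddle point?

The Hessian at the origin is H = [[0, 0, -10, -10], [0, 8, 0, 0], [-10, 0, -14, -10], [-10, 0, -10, -10]].
H is indefinite, so the origin is a saddle point.

saddle point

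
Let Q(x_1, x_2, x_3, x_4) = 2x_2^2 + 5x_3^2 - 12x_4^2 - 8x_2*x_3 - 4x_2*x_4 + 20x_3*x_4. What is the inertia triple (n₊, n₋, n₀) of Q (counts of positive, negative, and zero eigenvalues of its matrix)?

(1, 2, 1)

Write A = [[0, 0, 0, 0], [0, 2, -4, -2], [0, -4, 5, 10], [0, -2, 10, -12]].
Symmetric row and column elimination reduces A to a congruent diagonal form with pivots 0, 2, -3, -2.
So there are 1 positive, 2 negative, 1 zero pivots.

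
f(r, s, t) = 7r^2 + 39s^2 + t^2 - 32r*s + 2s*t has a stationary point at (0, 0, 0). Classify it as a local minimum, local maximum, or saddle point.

The Hessian at the origin is H = [[14, -32, 0], [-32, 78, 2], [0, 2, 2]].
Symmetric row and column elimination reduces H to a congruent diagonal form with pivots 14, 34/7, 20/17.
So there are 3 positive pivots.
H is positive definite, so the origin is a strict local minimum.

local minimum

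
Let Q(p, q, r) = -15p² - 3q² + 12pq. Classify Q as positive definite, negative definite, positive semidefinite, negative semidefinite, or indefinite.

Write A = [[-15, 6, 0], [6, -3, 0], [0, 0, 0]].
Row-reducing A symmetrically gives the diagonal entries -15, -3/5, 0.
So there are 2 negative, 1 zero pivots.
Hence Q is negative semidefinite.

negative semidefinite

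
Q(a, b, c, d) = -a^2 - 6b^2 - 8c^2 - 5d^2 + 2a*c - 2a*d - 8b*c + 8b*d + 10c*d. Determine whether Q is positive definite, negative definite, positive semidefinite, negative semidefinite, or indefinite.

Write A = [[-1, 0, 1, -1], [0, -6, -4, 4], [1, -4, -8, 5], [-1, 4, 5, -5]].
Symmetric row and column elimination reduces A to a congruent diagonal form with pivots -1, -6, -13/3, -12/13.
Counting signs: 4 negative.
Hence Q is negative definite.

negative definite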